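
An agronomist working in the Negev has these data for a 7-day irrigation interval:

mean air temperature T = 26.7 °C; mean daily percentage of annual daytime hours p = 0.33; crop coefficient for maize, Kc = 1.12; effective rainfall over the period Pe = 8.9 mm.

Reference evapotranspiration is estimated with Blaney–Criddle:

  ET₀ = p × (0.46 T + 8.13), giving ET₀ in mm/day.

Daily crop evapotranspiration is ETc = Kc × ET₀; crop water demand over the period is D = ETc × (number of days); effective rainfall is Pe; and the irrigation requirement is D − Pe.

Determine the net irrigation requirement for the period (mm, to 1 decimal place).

ET₀ = 0.33 × (0.46 × 26.7 + 8.13) = 0.33 × 20.412 = 6.7360 mm/d
ETc = Kc × ET₀ = 1.12 × 6.7360 = 7.5443 mm/d
Crop demand D = ETc × 7 d = 7.5443 × 7 = 52.810 mm
D − Pe = 52.810 − 8.9 = 43.910 mm

43.9 mm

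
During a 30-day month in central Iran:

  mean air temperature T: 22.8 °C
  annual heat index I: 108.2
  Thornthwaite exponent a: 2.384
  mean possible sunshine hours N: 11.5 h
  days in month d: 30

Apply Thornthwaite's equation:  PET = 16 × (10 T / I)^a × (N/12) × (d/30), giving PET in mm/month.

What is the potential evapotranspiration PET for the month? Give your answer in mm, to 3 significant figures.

90.6 mm

10T/I = 10 × 22.8 / 108.2 = 2.1072
(10T/I)^a = 2.1072^2.384 = 5.9117
Uncorrected PET = 16 × 5.9117 = 94.587 mm
Correction = (N/12)(d/30) = (11.5/12)(30/30) = 0.9583
PET = 94.587 × 0.9583 = 90.643 mm/month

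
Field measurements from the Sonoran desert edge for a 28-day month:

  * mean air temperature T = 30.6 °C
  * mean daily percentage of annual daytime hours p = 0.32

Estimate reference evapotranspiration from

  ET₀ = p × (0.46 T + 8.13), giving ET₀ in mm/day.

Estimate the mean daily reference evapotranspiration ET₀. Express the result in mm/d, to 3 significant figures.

ET₀ = 0.32 × (0.46 × 30.6 + 8.13) = 0.32 × 22.206 = 7.1059 mm/d

7.11 mm/d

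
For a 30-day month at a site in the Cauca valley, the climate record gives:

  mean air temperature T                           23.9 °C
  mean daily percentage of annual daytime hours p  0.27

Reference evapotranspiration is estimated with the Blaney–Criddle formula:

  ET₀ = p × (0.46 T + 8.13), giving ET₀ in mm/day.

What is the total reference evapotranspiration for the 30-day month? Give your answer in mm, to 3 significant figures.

155 mm

ET₀ = 0.27 × (0.46 × 23.9 + 8.13) = 0.27 × 19.124 = 5.1635 mm/d
Monthly total = 5.1635 × 30 = 154.905 mm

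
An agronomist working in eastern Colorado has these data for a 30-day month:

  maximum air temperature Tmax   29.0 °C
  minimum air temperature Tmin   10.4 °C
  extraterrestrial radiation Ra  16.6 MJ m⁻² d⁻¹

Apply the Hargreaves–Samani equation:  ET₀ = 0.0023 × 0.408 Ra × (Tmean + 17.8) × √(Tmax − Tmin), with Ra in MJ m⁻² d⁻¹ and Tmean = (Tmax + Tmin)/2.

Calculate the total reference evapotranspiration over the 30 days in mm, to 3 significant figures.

75.6 mm

Tmean = (29.0 + 10.4)/2 = 19.70 °C
0.408 Ra = 0.408 × 16.6 = 6.7728 mm/d equivalent
ET₀ = 0.0023 × 6.7728 × (19.70 + 17.8) × √18.6 = 0.0023 × 6.7728 × 37.50 × 4.3128 = 2.5193 mm/d
Over 30 days: 2.5193 × 30 = 75.579 mm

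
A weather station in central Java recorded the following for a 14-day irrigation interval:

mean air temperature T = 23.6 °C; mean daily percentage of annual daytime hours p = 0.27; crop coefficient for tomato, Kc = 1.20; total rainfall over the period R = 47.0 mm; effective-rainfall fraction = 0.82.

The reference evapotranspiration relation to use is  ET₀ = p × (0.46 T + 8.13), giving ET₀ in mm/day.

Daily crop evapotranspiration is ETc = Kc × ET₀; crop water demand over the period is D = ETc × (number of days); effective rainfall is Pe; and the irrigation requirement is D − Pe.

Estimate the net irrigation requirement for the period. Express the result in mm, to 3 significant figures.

47.6 mm

ET₀ = 0.27 × (0.46 × 23.6 + 8.13) = 0.27 × 18.986 = 5.1262 mm/d
ETc = Kc × ET₀ = 1.20 × 5.1262 = 6.1514 mm/d
Crop demand D = ETc × 14 d = 6.1514 × 14 = 86.120 mm
Pe = 0.82 × 47.0 = 38.540 mm
D − Pe = 86.120 − 38.540 = 47.580 mm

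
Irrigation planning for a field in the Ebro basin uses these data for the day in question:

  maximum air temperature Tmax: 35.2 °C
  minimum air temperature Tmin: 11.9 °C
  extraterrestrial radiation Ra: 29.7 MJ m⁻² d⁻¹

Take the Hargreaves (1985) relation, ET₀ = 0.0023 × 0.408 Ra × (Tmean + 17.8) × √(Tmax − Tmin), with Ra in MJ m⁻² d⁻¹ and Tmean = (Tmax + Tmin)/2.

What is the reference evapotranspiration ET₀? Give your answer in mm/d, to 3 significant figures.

Tmean = (35.2 + 11.9)/2 = 23.55 °C
0.408 Ra = 0.408 × 29.7 = 12.1176 mm/d equivalent
ET₀ = 0.0023 × 12.1176 × (23.55 + 17.8) × √23.3 = 0.0023 × 12.1176 × 41.35 × 4.8270 = 5.5628 mm/d

5.56 mm/d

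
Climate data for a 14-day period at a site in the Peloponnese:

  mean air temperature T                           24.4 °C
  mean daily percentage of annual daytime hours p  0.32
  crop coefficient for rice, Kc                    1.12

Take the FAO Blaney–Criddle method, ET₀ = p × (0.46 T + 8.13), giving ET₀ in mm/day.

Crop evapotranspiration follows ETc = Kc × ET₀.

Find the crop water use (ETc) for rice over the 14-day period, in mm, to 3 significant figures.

97.1 mm

ET₀ = 0.32 × (0.46 × 24.4 + 8.13) = 0.32 × 19.354 = 6.1933 mm/d
ETc = Kc × ET₀ = 1.12 × 6.1933 = 6.9365 mm/d
Over 14 days: 6.9365 × 14 = 97.111 mm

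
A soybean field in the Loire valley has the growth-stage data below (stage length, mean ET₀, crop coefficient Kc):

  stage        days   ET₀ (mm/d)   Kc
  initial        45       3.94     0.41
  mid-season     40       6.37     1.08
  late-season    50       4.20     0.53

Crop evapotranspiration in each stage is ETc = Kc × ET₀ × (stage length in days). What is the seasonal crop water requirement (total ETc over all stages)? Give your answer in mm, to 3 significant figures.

459 mm

initial: 0.41 × 3.94 × 45 = 72.69 mm
mid-season: 1.08 × 6.37 × 40 = 275.18 mm
late-season: 0.53 × 4.20 × 50 = 111.30 mm
Seasonal total = 459.17 mm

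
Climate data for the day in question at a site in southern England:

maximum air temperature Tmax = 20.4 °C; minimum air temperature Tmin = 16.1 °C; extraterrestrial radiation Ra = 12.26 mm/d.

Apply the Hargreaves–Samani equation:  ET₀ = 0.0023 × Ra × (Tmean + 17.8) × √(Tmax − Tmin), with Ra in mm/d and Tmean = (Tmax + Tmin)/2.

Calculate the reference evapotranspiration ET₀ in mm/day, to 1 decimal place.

2.1 mm/day

Tmean = (20.4 + 16.1)/2 = 18.25 °C
ET₀ = 0.0023 × 12.26 × (18.25 + 17.8) × √4.3 = 0.0023 × 12.26 × 36.05 × 2.0736 = 2.1079 mm/d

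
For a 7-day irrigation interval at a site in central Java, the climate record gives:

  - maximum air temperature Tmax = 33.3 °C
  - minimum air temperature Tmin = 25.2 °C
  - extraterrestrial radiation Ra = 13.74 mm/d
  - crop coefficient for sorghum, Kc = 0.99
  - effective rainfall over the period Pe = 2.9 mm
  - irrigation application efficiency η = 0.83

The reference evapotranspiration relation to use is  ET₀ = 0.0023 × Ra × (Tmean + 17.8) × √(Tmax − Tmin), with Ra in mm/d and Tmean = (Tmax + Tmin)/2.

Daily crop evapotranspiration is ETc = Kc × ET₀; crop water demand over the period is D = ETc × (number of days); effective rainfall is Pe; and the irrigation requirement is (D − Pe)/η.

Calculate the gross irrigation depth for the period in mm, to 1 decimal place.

31.8 mm

Tmean = (33.3 + 25.2)/2 = 29.25 °C
ET₀ = 0.0023 × 13.74 × (29.25 + 17.8) × √8.1 = 0.0023 × 13.74 × 47.05 × 2.8460 = 4.2316 mm/d
ETc = Kc × ET₀ = 0.99 × 4.2316 = 4.1893 mm/d
Crop demand D = ETc × 7 d = 4.1893 × 7 = 29.325 mm
D − Pe = 29.325 − 2.9 = 26.425 mm
Gross irrigation = 26.425 / 0.83 = 31.837 mm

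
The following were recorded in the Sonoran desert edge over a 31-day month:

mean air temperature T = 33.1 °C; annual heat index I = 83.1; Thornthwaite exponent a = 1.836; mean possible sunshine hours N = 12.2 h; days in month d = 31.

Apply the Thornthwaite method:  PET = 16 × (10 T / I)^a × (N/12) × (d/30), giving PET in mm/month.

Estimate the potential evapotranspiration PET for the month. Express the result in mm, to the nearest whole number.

213 mm

10T/I = 10 × 33.1 / 83.1 = 3.9832
(10T/I)^a = 3.9832^1.836 = 12.6481
Uncorrected PET = 16 × 12.6481 = 202.370 mm
Correction = (N/12)(d/30) = (12.2/12)(31/30) = 1.0506
PET = 202.370 × 1.0506 = 212.610 mm/month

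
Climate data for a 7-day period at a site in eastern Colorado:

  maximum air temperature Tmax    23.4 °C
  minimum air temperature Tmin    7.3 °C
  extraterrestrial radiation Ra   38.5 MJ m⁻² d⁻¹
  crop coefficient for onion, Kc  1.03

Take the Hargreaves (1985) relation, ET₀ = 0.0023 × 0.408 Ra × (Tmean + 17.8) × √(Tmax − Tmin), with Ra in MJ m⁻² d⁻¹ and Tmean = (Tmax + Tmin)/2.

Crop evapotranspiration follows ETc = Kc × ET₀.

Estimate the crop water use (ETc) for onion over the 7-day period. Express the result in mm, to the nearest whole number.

35 mm

Tmean = (23.4 + 7.3)/2 = 15.35 °C
0.408 Ra = 0.408 × 38.5 = 15.7080 mm/d equivalent
ET₀ = 0.0023 × 15.7080 × (15.35 + 17.8) × √16.1 = 0.0023 × 15.7080 × 33.15 × 4.0125 = 4.8056 mm/d
ETc = Kc × ET₀ = 1.03 × 4.8056 = 4.9498 mm/d
Over 7 days: 4.9498 × 7 = 34.649 mm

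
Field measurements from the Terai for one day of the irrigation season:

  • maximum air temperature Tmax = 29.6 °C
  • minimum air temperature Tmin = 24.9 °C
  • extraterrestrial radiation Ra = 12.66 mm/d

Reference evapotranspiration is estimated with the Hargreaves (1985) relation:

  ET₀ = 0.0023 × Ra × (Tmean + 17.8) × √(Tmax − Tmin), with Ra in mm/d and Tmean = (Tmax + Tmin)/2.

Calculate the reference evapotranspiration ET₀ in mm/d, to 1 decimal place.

2.8 mm/d

Tmean = (29.6 + 24.9)/2 = 27.25 °C
ET₀ = 0.0023 × 12.66 × (27.25 + 17.8) × √4.7 = 0.0023 × 12.66 × 45.05 × 2.1679 = 2.8438 mm/d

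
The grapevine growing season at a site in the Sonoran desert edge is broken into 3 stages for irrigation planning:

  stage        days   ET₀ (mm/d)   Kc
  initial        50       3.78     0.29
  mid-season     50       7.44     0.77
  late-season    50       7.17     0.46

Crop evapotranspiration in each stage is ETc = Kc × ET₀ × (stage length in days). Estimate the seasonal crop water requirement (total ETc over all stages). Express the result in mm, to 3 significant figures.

initial: 0.29 × 3.78 × 50 = 54.81 mm
mid-season: 0.77 × 7.44 × 50 = 286.44 mm
late-season: 0.46 × 7.17 × 50 = 164.91 mm
Seasonal total = 506.16 mm

506 mm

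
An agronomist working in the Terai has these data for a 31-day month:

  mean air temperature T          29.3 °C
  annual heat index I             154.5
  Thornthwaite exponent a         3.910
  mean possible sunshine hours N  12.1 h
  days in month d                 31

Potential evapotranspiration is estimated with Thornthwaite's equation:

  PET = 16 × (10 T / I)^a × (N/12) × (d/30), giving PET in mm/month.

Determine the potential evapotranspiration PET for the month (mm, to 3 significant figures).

10T/I = 10 × 29.3 / 154.5 = 1.8964
(10T/I)^a = 1.8964^3.910 = 12.2097
Uncorrected PET = 16 × 12.2097 = 195.355 mm
Correction = (N/12)(d/30) = (12.1/12)(31/30) = 1.0419
PET = 195.355 × 1.0419 = 203.540 mm/month

204 mm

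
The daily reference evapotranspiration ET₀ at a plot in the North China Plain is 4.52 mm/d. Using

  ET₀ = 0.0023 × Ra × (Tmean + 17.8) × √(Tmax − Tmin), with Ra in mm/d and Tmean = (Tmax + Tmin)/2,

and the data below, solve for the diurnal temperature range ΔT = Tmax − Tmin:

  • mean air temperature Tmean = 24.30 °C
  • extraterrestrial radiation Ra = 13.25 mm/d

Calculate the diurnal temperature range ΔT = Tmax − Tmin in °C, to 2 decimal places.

12.41 °C

√ΔT = ET₀ / [0.0023 × Ra × (Tmean+17.8)] = 4.52 / (0.0023 × 13.25 × 42.10) = 3.5230
ΔT = 3.5230² = 12.412 °C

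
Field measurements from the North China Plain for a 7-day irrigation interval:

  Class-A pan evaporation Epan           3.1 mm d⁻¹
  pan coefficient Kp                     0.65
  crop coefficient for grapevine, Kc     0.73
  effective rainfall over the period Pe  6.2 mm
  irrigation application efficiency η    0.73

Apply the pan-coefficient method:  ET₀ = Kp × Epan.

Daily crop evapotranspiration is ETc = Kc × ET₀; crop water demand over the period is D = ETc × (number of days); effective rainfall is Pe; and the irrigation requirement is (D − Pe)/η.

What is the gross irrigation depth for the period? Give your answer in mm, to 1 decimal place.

5.6 mm

ET₀ = 0.65 × 3.1 = 2.0150 mm/d
ETc = Kc × ET₀ = 0.73 × 2.0150 = 1.4710 mm/d
Crop demand D = ETc × 7 d = 1.4710 × 7 = 10.297 mm
D − Pe = 10.297 − 6.2 = 4.097 mm
Gross irrigation = 4.097 / 0.73 = 5.612 mm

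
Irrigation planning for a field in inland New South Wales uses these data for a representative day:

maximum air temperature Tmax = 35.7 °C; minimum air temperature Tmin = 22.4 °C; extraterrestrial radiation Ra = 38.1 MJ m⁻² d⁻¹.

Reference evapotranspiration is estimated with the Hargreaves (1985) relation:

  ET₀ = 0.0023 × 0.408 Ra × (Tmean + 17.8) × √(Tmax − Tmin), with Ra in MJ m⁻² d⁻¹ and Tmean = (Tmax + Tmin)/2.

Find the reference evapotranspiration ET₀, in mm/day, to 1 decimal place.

Tmean = (35.7 + 22.4)/2 = 29.05 °C
0.408 Ra = 0.408 × 38.1 = 15.5448 mm/d equivalent
ET₀ = 0.0023 × 15.5448 × (29.05 + 17.8) × √13.3 = 0.0023 × 15.5448 × 46.85 × 3.6469 = 6.1087 mm/d

6.1 mm/day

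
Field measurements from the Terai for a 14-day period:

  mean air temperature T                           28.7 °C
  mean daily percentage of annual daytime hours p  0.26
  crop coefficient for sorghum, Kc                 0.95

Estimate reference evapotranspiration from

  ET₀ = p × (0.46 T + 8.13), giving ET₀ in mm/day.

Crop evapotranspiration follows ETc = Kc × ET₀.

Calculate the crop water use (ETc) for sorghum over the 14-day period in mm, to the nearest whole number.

74 mm

ET₀ = 0.26 × (0.46 × 28.7 + 8.13) = 0.26 × 21.332 = 5.5463 mm/d
ETc = Kc × ET₀ = 0.95 × 5.5463 = 5.2690 mm/d
Over 14 days: 5.2690 × 14 = 73.766 mm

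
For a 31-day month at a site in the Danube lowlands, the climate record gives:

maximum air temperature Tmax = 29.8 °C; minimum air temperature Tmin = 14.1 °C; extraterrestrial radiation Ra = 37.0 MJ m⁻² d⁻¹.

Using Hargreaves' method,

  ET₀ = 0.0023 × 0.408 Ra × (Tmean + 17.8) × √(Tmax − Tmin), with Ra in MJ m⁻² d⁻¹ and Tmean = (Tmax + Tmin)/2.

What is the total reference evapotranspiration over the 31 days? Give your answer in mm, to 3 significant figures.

Tmean = (29.8 + 14.1)/2 = 21.95 °C
0.408 Ra = 0.408 × 37.0 = 15.0960 mm/d equivalent
ET₀ = 0.0023 × 15.0960 × (21.95 + 17.8) × √15.7 = 0.0023 × 15.0960 × 39.75 × 3.9623 = 5.4686 mm/d
Over 31 days: 5.4686 × 31 = 169.527 mm

170 mm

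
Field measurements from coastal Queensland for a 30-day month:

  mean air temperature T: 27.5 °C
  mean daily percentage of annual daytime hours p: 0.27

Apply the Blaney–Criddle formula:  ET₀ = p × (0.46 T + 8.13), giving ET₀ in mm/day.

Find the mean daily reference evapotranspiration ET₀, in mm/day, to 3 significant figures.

5.61 mm/day

ET₀ = 0.27 × (0.46 × 27.5 + 8.13) = 0.27 × 20.780 = 5.6106 mm/d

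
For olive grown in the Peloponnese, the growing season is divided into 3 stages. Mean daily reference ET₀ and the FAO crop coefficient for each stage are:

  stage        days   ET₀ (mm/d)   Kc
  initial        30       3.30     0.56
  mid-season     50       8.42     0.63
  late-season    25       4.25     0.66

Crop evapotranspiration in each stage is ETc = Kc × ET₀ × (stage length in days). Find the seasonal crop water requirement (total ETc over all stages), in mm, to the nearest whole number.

391 mm

initial: 0.56 × 3.30 × 30 = 55.44 mm
mid-season: 0.63 × 8.42 × 50 = 265.23 mm
late-season: 0.66 × 4.25 × 25 = 70.13 mm
Seasonal total = 390.80 mm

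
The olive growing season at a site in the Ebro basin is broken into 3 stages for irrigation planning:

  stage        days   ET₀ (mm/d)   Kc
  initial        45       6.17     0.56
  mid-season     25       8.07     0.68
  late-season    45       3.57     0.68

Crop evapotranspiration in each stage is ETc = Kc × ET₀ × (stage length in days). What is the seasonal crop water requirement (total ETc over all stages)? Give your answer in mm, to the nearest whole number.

initial: 0.56 × 6.17 × 45 = 155.48 mm
mid-season: 0.68 × 8.07 × 25 = 137.19 mm
late-season: 0.68 × 3.57 × 45 = 109.24 mm
Seasonal total = 401.91 mm

402 mm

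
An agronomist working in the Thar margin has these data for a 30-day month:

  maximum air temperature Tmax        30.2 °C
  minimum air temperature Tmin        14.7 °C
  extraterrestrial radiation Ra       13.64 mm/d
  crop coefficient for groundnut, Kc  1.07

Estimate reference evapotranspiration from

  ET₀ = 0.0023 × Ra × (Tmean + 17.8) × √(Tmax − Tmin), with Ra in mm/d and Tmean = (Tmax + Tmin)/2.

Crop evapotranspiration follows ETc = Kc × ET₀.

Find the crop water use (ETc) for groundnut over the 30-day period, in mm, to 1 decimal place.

159.6 mm

Tmean = (30.2 + 14.7)/2 = 22.45 °C
ET₀ = 0.0023 × 13.64 × (22.45 + 17.8) × √15.5 = 0.0023 × 13.64 × 40.25 × 3.9370 = 4.9713 mm/d
ETc = Kc × ET₀ = 1.07 × 4.9713 = 5.3193 mm/d
Over 30 days: 5.3193 × 30 = 159.579 mm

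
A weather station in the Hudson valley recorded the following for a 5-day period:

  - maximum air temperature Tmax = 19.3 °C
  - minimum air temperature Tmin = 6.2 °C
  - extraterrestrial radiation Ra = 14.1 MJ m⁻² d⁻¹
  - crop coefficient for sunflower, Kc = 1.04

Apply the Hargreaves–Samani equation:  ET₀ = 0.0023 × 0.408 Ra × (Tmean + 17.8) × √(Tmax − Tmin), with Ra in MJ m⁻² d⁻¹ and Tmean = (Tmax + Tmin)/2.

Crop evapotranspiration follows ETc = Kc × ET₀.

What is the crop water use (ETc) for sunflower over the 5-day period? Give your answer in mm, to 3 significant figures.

7.61 mm

Tmean = (19.3 + 6.2)/2 = 12.75 °C
0.408 Ra = 0.408 × 14.1 = 5.7528 mm/d equivalent
ET₀ = 0.0023 × 5.7528 × (12.75 + 17.8) × √13.1 = 0.0023 × 5.7528 × 30.55 × 3.6194 = 1.4630 mm/d
ETc = Kc × ET₀ = 1.04 × 1.4630 = 1.5215 mm/d
Over 5 days: 1.5215 × 5 = 7.608 mm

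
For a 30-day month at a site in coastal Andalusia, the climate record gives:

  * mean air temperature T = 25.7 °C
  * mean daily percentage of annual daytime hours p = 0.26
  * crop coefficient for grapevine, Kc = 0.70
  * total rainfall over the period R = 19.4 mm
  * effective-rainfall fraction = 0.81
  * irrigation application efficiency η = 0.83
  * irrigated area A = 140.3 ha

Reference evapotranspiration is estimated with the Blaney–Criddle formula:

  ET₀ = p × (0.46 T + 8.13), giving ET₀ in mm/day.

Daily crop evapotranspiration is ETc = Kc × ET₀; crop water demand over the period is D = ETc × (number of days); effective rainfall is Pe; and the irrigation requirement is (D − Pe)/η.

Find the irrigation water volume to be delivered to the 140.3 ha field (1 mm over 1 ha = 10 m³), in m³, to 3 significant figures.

ET₀ = 0.26 × (0.46 × 25.7 + 8.13) = 0.26 × 19.952 = 5.1875 mm/d
ETc = Kc × ET₀ = 0.70 × 5.1875 = 3.6313 mm/d
Crop demand D = ETc × 30 d = 3.6313 × 30 = 108.939 mm
Pe = 0.81 × 19.4 = 15.714 mm
D − Pe = 108.939 − 15.714 = 93.225 mm
Gross irrigation = 93.225 / 0.83 = 112.319 mm
Volume = 112.319 mm × 140.3 ha × 10 = 157583.6 m³

158000 m³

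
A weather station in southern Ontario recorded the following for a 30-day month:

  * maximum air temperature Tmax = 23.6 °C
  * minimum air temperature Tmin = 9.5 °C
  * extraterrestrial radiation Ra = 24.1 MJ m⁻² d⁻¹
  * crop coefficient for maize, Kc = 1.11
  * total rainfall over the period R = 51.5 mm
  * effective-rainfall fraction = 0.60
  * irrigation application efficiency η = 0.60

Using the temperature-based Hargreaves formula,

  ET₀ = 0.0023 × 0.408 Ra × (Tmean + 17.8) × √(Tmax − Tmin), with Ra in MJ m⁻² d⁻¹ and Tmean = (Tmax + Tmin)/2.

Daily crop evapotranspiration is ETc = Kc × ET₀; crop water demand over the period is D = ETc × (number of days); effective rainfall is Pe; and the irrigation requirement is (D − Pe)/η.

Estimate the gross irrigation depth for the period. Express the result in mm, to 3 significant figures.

110 mm

Tmean = (23.6 + 9.5)/2 = 16.55 °C
0.408 Ra = 0.408 × 24.1 = 9.8328 mm/d equivalent
ET₀ = 0.0023 × 9.8328 × (16.55 + 17.8) × √14.1 = 0.0023 × 9.8328 × 34.35 × 3.7550 = 2.9170 mm/d
ETc = Kc × ET₀ = 1.11 × 2.9170 = 3.2379 mm/d
Crop demand D = ETc × 30 d = 3.2379 × 30 = 97.137 mm
Pe = 0.60 × 51.5 = 30.900 mm
D − Pe = 97.137 − 30.900 = 66.237 mm
Gross irrigation = 66.237 / 0.60 = 110.395 mm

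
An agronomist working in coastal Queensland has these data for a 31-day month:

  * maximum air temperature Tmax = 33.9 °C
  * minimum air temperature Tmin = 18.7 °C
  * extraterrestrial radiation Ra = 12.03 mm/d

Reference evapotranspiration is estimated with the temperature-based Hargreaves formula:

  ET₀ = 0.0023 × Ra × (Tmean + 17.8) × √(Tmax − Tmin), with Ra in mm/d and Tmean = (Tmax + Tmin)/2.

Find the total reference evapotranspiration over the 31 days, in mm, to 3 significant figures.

Tmean = (33.9 + 18.7)/2 = 26.30 °C
ET₀ = 0.0023 × 12.03 × (26.30 + 17.8) × √15.2 = 0.0023 × 12.03 × 44.10 × 3.8987 = 4.7572 mm/d
Over 31 days: 4.7572 × 31 = 147.473 mm

147 mm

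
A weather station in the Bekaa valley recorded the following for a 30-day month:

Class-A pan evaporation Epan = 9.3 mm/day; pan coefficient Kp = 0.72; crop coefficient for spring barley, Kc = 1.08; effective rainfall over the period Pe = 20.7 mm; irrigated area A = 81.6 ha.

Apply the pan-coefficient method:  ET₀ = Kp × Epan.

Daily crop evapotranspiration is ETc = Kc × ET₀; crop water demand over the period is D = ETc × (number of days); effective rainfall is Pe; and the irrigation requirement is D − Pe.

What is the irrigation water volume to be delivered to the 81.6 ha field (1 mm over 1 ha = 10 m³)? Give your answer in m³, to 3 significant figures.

ET₀ = 0.72 × 9.3 = 6.6960 mm/d
ETc = Kc × ET₀ = 1.08 × 6.6960 = 7.2317 mm/d
Crop demand D = ETc × 30 d = 7.2317 × 30 = 216.951 mm
D − Pe = 216.951 − 20.7 = 196.251 mm
Volume = 196.251 mm × 81.6 ha × 10 = 160140.8 m³

160000 m³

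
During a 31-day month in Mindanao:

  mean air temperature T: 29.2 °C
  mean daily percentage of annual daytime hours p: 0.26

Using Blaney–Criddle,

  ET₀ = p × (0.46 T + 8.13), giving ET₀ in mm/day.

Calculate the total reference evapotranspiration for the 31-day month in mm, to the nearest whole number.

174 mm

ET₀ = 0.26 × (0.46 × 29.2 + 8.13) = 0.26 × 21.562 = 5.6061 mm/d
Monthly total = 5.6061 × 31 = 173.789 mm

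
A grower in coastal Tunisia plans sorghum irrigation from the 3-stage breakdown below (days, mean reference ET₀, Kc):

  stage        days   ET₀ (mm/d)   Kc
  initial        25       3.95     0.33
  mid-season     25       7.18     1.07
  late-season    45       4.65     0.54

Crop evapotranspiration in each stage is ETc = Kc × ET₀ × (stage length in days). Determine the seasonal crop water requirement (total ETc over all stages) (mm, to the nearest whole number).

initial: 0.33 × 3.95 × 25 = 32.59 mm
mid-season: 1.07 × 7.18 × 25 = 192.07 mm
late-season: 0.54 × 4.65 × 45 = 113.00 mm
Seasonal total = 337.66 mm

338 mm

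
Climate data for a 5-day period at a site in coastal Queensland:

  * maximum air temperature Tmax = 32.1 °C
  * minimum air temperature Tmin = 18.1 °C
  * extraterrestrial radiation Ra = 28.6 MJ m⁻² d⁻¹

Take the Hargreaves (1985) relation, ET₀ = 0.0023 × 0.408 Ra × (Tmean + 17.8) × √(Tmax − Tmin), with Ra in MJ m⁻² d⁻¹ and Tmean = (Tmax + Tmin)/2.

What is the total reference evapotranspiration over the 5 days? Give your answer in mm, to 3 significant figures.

21.5 mm

Tmean = (32.1 + 18.1)/2 = 25.10 °C
0.408 Ra = 0.408 × 28.6 = 11.6688 mm/d equivalent
ET₀ = 0.0023 × 11.6688 × (25.10 + 17.8) × √14.0 = 0.0023 × 11.6688 × 42.90 × 3.7417 = 4.3080 mm/d
Over 5 days: 4.3080 × 5 = 21.540 mm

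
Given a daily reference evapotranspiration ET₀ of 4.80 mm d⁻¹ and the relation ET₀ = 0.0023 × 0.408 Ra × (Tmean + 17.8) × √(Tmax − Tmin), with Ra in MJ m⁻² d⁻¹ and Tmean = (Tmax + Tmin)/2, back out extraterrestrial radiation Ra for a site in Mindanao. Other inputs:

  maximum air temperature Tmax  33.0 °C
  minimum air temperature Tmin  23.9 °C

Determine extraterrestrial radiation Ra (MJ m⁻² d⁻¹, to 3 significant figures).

Tmean = (33.0+23.9)/2 = 28.45 °C; ΔT = 9.1
Ra = ET₀ / [0.0023 × 0.408 × (Tmean+17.8) × √ΔT]
   = 4.80 / (0.0023 × 0.408 × 46.25 × 3.0166) = 36.663 MJ m⁻² d⁻¹

36.7 MJ m⁻² d⁻¹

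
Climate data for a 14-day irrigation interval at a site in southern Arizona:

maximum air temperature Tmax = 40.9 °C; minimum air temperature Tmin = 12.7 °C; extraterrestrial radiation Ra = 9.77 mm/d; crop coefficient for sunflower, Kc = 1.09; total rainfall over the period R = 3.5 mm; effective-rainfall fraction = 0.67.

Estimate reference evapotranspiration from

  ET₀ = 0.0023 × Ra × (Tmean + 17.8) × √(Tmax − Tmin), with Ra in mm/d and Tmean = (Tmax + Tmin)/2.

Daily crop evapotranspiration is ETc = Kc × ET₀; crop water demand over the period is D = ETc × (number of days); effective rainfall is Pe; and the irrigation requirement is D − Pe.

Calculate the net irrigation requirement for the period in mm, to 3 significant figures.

78.9 mm

Tmean = (40.9 + 12.7)/2 = 26.80 °C
ET₀ = 0.0023 × 9.77 × (26.80 + 17.8) × √28.2 = 0.0023 × 9.77 × 44.60 × 5.3104 = 5.3221 mm/d
ETc = Kc × ET₀ = 1.09 × 5.3221 = 5.8011 mm/d
Crop demand D = ETc × 14 d = 5.8011 × 14 = 81.215 mm
Pe = 0.67 × 3.5 = 2.345 mm
D − Pe = 81.215 − 2.345 = 78.870 mm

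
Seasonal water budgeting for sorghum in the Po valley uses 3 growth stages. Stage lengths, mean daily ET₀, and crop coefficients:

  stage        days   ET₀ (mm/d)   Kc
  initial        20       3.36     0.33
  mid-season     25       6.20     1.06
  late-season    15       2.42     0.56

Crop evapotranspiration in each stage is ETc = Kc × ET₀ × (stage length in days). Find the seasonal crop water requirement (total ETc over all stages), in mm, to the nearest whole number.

207 mm

initial: 0.33 × 3.36 × 20 = 22.18 mm
mid-season: 1.06 × 6.20 × 25 = 164.30 mm
late-season: 0.56 × 2.42 × 15 = 20.33 mm
Seasonal total = 206.81 mm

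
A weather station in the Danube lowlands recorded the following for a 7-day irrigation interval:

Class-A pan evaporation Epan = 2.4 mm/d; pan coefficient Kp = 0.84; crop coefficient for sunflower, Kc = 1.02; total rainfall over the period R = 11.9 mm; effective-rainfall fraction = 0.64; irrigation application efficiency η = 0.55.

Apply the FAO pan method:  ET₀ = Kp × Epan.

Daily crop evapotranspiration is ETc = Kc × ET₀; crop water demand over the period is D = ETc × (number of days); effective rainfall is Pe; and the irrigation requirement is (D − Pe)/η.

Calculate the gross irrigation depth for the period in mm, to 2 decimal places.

12.32 mm

ET₀ = 0.84 × 2.4 = 2.0160 mm/d
ETc = Kc × ET₀ = 1.02 × 2.0160 = 2.0563 mm/d
Crop demand D = ETc × 7 d = 2.0563 × 7 = 14.394 mm
Pe = 0.64 × 11.9 = 7.616 mm
D − Pe = 14.394 − 7.616 = 6.778 mm
Gross irrigation = 6.778 / 0.55 = 12.324 mm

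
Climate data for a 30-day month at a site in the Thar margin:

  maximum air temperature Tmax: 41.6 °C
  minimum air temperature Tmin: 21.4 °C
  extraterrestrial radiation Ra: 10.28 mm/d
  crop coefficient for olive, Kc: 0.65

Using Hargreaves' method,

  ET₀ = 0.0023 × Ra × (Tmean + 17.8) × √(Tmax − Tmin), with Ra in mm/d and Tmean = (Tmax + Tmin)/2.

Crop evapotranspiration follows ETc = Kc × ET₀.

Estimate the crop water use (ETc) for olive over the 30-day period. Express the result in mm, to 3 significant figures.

102 mm

Tmean = (41.6 + 21.4)/2 = 31.50 °C
ET₀ = 0.0023 × 10.28 × (31.50 + 17.8) × √20.2 = 0.0023 × 10.28 × 49.30 × 4.4944 = 5.2389 mm/d
ETc = Kc × ET₀ = 0.65 × 5.2389 = 3.4053 mm/d
Over 30 days: 3.4053 × 30 = 102.159 mm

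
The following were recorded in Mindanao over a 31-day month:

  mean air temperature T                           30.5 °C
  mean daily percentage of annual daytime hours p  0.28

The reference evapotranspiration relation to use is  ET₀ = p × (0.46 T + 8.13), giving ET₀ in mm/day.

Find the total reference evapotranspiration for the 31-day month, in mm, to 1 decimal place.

ET₀ = 0.28 × (0.46 × 30.5 + 8.13) = 0.28 × 22.160 = 6.2048 mm/d
Monthly total = 6.2048 × 31 = 192.349 mm

192.3 mm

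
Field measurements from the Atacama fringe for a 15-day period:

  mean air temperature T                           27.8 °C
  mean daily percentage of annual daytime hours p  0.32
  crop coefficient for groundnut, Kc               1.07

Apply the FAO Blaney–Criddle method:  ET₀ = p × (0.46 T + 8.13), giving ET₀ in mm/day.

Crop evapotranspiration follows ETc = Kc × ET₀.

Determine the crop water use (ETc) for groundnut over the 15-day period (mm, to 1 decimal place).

ET₀ = 0.32 × (0.46 × 27.8 + 8.13) = 0.32 × 20.918 = 6.6938 mm/d
ETc = Kc × ET₀ = 1.07 × 6.6938 = 7.1624 mm/d
Over 15 days: 7.1624 × 15 = 107.436 mm

107.4 mm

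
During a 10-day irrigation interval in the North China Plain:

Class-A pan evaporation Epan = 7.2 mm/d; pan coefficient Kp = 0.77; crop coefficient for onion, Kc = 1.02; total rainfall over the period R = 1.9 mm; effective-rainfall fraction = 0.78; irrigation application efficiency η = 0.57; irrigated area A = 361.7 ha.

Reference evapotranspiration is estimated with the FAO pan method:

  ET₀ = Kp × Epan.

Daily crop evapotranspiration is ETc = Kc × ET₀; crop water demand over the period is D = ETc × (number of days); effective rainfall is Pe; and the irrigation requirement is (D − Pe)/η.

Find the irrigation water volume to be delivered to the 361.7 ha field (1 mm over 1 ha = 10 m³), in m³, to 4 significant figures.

349400 m³

ET₀ = 0.77 × 7.2 = 5.5440 mm/d
ETc = Kc × ET₀ = 1.02 × 5.5440 = 5.6549 mm/d
Crop demand D = ETc × 10 d = 5.6549 × 10 = 56.549 mm
Pe = 0.78 × 1.9 = 1.482 mm
D − Pe = 56.549 − 1.482 = 55.067 mm
Gross irrigation = 55.067 / 0.57 = 96.609 mm
Volume = 96.609 mm × 361.7 ha × 10 = 349434.8 m³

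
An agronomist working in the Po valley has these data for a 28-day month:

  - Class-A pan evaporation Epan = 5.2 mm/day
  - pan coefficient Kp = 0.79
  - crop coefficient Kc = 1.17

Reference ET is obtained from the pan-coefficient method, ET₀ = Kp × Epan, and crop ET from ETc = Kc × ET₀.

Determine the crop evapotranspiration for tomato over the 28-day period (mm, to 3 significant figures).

ET₀ = 0.79 × 5.2 = 4.1080 mm/d
ETc = Kc × ET₀ = 1.17 × 4.1080 = 4.8064 mm/d
Over 28 days: 4.8064 × 28 = 134.579 mm

135 mm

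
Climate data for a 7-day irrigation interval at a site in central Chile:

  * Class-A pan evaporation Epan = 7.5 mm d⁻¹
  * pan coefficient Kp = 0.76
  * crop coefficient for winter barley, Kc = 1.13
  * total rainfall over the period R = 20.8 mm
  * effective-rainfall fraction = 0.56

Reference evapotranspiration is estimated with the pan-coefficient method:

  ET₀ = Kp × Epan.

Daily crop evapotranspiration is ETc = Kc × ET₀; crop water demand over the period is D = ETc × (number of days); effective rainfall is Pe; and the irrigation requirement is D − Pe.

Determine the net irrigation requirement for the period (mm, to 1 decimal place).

ET₀ = 0.76 × 7.5 = 5.7000 mm/d
ETc = Kc × ET₀ = 1.13 × 5.7000 = 6.4410 mm/d
Crop demand D = ETc × 7 d = 6.4410 × 7 = 45.087 mm
Pe = 0.56 × 20.8 = 11.648 mm
D − Pe = 45.087 − 11.648 = 33.439 mm

33.4 mm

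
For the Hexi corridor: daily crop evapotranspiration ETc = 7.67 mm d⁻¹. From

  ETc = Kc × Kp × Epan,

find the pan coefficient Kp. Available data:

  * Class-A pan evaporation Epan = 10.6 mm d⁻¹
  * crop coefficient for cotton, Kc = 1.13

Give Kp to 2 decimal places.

0.64

ETc = Kc × Kp × Epan  ⇒  Kp = ETc / (Kc × Epan)
Kp = 7.67 / (1.13 × 10.6) = 7.67 / 11.978 = 0.6403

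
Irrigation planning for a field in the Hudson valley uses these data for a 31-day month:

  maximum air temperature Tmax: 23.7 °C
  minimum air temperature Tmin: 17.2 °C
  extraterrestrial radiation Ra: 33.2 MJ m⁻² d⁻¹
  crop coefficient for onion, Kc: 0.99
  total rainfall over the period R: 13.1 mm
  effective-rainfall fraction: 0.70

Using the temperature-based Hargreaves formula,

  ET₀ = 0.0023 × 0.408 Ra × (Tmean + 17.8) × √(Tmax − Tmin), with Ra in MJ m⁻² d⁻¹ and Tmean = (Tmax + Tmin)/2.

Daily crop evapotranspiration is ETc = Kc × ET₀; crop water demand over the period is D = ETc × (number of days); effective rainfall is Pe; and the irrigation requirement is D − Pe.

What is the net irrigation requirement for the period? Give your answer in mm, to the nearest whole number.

84 mm

Tmean = (23.7 + 17.2)/2 = 20.45 °C
0.408 Ra = 0.408 × 33.2 = 13.5456 mm/d equivalent
ET₀ = 0.0023 × 13.5456 × (20.45 + 17.8) × √6.5 = 0.0023 × 13.5456 × 38.25 × 2.5495 = 3.0382 mm/d
ETc = Kc × ET₀ = 0.99 × 3.0382 = 3.0078 mm/d
Crop demand D = ETc × 31 d = 3.0078 × 31 = 93.242 mm
Pe = 0.70 × 13.1 = 9.170 mm
D − Pe = 93.242 − 9.170 = 84.072 mm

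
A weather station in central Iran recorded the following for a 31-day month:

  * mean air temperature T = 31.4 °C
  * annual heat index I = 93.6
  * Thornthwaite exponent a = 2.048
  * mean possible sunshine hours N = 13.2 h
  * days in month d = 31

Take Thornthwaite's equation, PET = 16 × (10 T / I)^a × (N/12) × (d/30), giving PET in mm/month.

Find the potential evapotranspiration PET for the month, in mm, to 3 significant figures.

10T/I = 10 × 31.4 / 93.6 = 3.3547
(10T/I)^a = 3.3547^2.048 = 11.9272
Uncorrected PET = 16 × 11.9272 = 190.835 mm
Correction = (N/12)(d/30) = (13.2/12)(31/30) = 1.1367
PET = 190.835 × 1.1367 = 216.922 mm/month

217 mm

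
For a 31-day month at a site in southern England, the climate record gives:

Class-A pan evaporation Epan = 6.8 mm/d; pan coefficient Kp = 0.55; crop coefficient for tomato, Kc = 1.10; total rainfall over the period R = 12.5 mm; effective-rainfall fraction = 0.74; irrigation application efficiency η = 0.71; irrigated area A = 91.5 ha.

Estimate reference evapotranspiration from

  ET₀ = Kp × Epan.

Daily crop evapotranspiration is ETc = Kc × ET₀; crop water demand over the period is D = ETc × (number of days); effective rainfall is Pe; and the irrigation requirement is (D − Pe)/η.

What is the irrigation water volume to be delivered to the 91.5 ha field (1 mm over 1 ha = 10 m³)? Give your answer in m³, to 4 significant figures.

ET₀ = 0.55 × 6.8 = 3.7400 mm/d
ETc = Kc × ET₀ = 1.10 × 3.7400 = 4.1140 mm/d
Crop demand D = ETc × 31 d = 4.1140 × 31 = 127.534 mm
Pe = 0.74 × 12.5 = 9.250 mm
D − Pe = 127.534 − 9.250 = 118.284 mm
Gross irrigation = 118.284 / 0.71 = 166.597 mm
Volume = 166.597 mm × 91.5 ha × 10 = 152436.3 m³

152400 m³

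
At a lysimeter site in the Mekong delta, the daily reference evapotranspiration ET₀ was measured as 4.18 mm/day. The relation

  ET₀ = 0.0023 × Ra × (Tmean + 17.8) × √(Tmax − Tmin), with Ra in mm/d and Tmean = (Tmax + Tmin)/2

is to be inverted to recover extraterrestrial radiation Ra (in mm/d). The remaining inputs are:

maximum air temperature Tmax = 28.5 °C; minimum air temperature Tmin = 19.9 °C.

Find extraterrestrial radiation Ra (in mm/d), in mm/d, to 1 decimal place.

14.8 mm/d

Tmean = 24.20 °C; √ΔT = 2.9326
Ra = ET₀ / [0.0023 × (Tmean+17.8) × √ΔT] = 4.18 / (0.0023 × 42.00 × 2.9326) = 14.755 mm/d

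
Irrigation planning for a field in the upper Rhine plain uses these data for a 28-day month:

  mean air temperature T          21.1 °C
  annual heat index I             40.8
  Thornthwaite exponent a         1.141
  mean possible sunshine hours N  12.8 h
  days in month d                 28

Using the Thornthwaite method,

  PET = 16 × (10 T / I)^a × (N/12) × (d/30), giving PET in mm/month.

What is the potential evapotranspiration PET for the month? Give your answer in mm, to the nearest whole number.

104 mm

10T/I = 10 × 21.1 / 40.8 = 5.1716
(10T/I)^a = 5.1716^1.141 = 6.5200
Uncorrected PET = 16 × 6.5200 = 104.320 mm
Correction = (N/12)(d/30) = (12.8/12)(28/30) = 0.9956
PET = 104.320 × 0.9956 = 103.861 mm/month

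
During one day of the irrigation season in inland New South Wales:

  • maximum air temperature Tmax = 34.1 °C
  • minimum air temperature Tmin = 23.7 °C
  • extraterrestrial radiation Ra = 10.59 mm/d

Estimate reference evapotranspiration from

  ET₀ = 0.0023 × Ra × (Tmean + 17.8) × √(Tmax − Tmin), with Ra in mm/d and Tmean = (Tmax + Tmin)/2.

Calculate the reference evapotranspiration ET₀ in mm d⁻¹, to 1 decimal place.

3.7 mm d⁻¹

Tmean = (34.1 + 23.7)/2 = 28.90 °C
ET₀ = 0.0023 × 10.59 × (28.90 + 17.8) × √10.4 = 0.0023 × 10.59 × 46.70 × 3.2249 = 3.6682 mm/d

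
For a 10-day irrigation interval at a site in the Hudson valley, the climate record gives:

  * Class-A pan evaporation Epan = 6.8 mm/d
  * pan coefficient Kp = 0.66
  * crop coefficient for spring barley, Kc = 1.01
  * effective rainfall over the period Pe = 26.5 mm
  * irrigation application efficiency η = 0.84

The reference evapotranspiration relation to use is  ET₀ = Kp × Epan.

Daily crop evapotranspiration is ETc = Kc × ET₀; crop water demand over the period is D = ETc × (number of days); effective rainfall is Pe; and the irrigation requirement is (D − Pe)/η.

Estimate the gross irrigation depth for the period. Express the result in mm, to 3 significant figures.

ET₀ = 0.66 × 6.8 = 4.4880 mm/d
ETc = Kc × ET₀ = 1.01 × 4.4880 = 4.5329 mm/d
Crop demand D = ETc × 10 d = 4.5329 × 10 = 45.329 mm
D − Pe = 45.329 − 26.5 = 18.829 mm
Gross irrigation = 18.829 / 0.84 = 22.415 mm

22.4 mm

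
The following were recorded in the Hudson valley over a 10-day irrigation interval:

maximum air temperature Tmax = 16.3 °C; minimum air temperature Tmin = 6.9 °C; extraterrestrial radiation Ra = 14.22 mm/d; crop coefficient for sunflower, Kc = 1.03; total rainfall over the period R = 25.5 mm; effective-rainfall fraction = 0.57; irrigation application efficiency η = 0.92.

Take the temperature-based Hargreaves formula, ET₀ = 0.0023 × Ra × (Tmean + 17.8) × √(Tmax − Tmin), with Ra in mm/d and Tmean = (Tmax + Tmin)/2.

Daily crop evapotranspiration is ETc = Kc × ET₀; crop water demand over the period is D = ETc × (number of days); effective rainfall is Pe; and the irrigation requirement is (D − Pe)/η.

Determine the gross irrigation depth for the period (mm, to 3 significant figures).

17.2 mm

Tmean = (16.3 + 6.9)/2 = 11.60 °C
ET₀ = 0.0023 × 14.22 × (11.60 + 17.8) × √9.4 = 0.0023 × 14.22 × 29.40 × 3.0659 = 2.9480 mm/d
ETc = Kc × ET₀ = 1.03 × 2.9480 = 3.0364 mm/d
Crop demand D = ETc × 10 d = 3.0364 × 10 = 30.364 mm
Pe = 0.57 × 25.5 = 14.535 mm
D − Pe = 30.364 − 14.535 = 15.829 mm
Gross irrigation = 15.829 / 0.92 = 17.205 mm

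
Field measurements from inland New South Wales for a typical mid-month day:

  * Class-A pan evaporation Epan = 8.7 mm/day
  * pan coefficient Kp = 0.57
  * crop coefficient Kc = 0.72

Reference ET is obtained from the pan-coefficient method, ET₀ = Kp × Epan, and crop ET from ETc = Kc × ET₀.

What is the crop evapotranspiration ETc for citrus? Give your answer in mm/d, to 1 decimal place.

3.6 mm/d

ET₀ = 0.57 × 8.7 = 4.9590 mm/d
ETc = Kc × ET₀ = 0.72 × 4.9590 = 3.5705 mm/d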